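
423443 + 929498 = 1352941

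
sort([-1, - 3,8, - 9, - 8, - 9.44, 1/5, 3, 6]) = [ - 9.44, - 9,-8, - 3 , - 1, 1/5, 3,6, 8]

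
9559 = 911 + 8648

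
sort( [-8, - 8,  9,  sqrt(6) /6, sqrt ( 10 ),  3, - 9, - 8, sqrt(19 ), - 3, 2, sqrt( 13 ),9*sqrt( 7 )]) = [  -  9, - 8 , - 8, - 8 ,  -  3, sqrt(6 ) /6,2,  3,  sqrt( 10 ), sqrt( 13),sqrt( 19) , 9, 9*sqrt(7 ) ]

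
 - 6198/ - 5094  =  1 + 184/849 = 1.22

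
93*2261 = 210273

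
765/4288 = 765/4288  =  0.18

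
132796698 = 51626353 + 81170345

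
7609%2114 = 1267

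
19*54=1026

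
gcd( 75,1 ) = 1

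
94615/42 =94615/42 = 2252.74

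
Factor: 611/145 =5^ (-1)* 13^1 * 29^( - 1)*47^1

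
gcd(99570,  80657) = 1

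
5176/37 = 139 + 33/37 =139.89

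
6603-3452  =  3151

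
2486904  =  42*59212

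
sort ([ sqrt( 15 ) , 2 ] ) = [2,sqrt(15)]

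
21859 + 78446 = 100305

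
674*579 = 390246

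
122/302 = 61/151 = 0.40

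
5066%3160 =1906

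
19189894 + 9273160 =28463054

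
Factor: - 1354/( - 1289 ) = 2^1 * 677^1*1289^( - 1) 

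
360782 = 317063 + 43719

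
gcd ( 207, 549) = 9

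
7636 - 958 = 6678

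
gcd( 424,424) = 424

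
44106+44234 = 88340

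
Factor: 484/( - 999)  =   - 2^2*3^( - 3 ) * 11^2*37^( - 1 )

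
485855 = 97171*5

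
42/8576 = 21/4288 = 0.00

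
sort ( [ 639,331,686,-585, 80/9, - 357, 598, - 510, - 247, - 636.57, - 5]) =[-636.57 , - 585, - 510, - 357, - 247, - 5,80/9,331,598, 639,686 ] 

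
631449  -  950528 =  - 319079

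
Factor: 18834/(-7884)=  -43/18 = -2^( - 1) * 3^( - 2 ) * 43^1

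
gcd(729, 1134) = 81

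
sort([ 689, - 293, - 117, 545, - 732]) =[ - 732, - 293,-117, 545, 689 ]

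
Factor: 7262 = 2^1*3631^1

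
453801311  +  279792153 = 733593464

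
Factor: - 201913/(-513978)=2^(-1)*3^(-1)*17^(-1)*19^1*5039^( - 1)*10627^1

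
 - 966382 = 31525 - 997907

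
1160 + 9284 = 10444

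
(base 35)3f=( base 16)78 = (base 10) 120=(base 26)4g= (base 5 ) 440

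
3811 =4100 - 289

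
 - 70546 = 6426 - 76972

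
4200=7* 600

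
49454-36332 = 13122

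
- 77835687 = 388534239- 466369926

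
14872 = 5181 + 9691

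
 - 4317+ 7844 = 3527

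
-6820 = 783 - 7603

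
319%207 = 112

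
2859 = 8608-5749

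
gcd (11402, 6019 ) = 1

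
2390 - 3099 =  - 709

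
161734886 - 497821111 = -336086225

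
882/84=21/2 =10.50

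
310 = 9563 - 9253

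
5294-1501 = 3793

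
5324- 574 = 4750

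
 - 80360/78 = - 1031  +  29/39=-  1030.26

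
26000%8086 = 1742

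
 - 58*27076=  - 1570408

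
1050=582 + 468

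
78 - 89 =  - 11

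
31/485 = 31/485 = 0.06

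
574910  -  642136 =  - 67226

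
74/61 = 1 + 13/61   =  1.21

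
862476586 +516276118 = 1378752704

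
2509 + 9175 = 11684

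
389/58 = 6 + 41/58 = 6.71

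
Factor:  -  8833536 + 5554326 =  - 3279210 = -2^1*3^1*5^1*11^1 * 19^1 * 523^1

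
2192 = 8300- 6108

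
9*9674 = 87066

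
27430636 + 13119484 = 40550120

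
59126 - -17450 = 76576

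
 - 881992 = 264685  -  1146677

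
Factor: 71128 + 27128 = 98256  =  2^4* 3^1*23^1*89^1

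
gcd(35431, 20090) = 1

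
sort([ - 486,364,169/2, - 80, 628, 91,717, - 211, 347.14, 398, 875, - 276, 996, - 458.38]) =[ - 486 , - 458.38, - 276 ,- 211,-80, 169/2, 91, 347.14, 364, 398, 628, 717,  875, 996 ]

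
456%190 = 76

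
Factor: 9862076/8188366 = 2^1*7^1*352217^1  *4094183^ (-1)= 4931038/4094183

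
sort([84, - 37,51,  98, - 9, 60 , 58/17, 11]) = [ - 37,- 9, 58/17,11, 51, 60,84,98 ] 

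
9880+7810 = 17690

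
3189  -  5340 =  - 2151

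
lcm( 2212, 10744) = 75208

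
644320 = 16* 40270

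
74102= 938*79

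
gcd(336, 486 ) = 6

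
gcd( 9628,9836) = 4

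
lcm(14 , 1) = 14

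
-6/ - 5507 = 6/5507 = 0.00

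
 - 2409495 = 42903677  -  45313172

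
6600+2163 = 8763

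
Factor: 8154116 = 2^2*19^1*31^1 * 3461^1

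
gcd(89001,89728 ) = 1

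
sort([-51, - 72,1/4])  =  [ - 72, - 51, 1/4]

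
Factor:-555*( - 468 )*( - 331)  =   - 2^2*3^3*5^1*13^1*37^1 * 331^1  =  - 85973940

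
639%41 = 24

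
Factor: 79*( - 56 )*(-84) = 2^5*3^1*7^2*79^1 = 371616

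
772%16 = 4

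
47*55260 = 2597220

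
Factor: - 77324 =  - 2^2*13^1 * 1487^1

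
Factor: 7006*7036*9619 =474161063704=2^3*31^1*113^1*1759^1*9619^1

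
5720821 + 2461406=8182227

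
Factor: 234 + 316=550 = 2^1*5^2*11^1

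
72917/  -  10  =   -72917/10 = - 7291.70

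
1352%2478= 1352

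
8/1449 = 8/1449 = 0.01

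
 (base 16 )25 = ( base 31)16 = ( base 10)37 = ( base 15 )27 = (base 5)122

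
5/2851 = 5/2851 = 0.00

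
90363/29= 3115+28/29 = 3115.97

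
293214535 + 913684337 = 1206898872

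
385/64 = 6 + 1/64 = 6.02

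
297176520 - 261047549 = 36128971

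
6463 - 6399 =64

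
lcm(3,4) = 12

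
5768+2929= 8697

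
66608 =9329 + 57279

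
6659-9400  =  -2741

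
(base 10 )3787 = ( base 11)2933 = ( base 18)BC7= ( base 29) 4EH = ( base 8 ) 7313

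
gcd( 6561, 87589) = 1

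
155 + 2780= 2935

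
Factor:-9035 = - 5^1*13^1*139^1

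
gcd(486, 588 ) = 6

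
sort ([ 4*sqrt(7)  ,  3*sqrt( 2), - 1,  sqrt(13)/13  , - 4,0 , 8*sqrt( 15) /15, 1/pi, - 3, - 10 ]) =[ - 10, - 4, - 3,- 1, 0,  sqrt( 13)/13, 1/pi, 8*sqrt( 15 ) /15,3 * sqrt(2),4*sqrt( 7 ) ] 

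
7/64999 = 7/64999 =0.00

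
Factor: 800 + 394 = 1194 = 2^1*3^1*199^1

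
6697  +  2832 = 9529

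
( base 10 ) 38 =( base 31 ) 17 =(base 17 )24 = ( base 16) 26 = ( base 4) 212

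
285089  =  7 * 40727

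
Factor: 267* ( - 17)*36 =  - 163404 = - 2^2*3^3*17^1*89^1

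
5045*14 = 70630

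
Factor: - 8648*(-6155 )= 53228440 = 2^3*5^1*23^1*47^1*1231^1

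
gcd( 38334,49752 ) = 6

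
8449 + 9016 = 17465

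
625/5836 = 625/5836 = 0.11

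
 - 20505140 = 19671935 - 40177075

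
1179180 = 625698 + 553482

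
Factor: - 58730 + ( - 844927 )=  -  903657=- 3^1*301219^1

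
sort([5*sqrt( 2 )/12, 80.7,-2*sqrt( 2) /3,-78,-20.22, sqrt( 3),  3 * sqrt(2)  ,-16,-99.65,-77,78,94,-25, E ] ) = [-99.65,  -  78, -77,-25,-20.22, - 16,  -  2*sqrt ( 2 )/3,  5*sqrt( 2 )/12, sqrt(3),E,3*sqrt( 2), 78, 80.7, 94]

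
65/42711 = 65/42711=0.00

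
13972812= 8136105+5836707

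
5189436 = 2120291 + 3069145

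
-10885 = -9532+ - 1353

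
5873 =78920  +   - 73047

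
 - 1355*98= - 132790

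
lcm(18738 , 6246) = 18738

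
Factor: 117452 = 2^2 * 29363^1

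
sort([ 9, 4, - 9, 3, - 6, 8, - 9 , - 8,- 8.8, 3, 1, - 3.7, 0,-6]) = [  -  9, - 9 , - 8.8, - 8, - 6,-6, - 3.7,0,1, 3,3, 4 , 8 , 9 ]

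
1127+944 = 2071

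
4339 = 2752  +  1587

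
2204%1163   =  1041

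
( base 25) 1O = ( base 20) 29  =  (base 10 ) 49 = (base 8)61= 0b110001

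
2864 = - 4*( - 716 ) 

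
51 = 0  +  51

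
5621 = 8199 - 2578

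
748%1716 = 748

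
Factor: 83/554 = 2^( - 1) * 83^1*277^(  -  1)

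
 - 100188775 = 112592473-212781248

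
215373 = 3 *71791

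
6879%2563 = 1753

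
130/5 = 26 =26.00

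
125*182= 22750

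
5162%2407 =348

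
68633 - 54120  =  14513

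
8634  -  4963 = 3671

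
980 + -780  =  200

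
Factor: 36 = 2^2*3^2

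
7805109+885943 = 8691052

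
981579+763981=1745560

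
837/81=10+1/3 = 10.33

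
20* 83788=1675760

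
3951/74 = 3951/74 = 53.39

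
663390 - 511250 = 152140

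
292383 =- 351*( - 833)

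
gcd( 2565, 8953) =1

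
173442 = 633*274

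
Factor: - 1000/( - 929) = 2^3*5^3  *929^( - 1) 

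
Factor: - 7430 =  - 2^1 * 5^1*743^1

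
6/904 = 3/452  =  0.01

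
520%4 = 0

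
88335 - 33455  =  54880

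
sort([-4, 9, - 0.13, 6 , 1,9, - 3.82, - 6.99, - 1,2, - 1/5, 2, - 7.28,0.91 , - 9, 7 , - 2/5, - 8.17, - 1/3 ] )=[ - 9, - 8.17,-7.28, - 6.99, - 4, - 3.82,-1, - 2/5, - 1/3, - 1/5, - 0.13, 0.91, 1, 2, 2, 6, 7 , 9, 9]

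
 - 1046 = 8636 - 9682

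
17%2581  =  17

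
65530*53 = 3473090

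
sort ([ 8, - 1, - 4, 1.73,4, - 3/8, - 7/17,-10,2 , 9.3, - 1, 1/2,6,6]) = [-10, - 4,-1, - 1, - 7/17, - 3/8,1/2,1.73,2,  4,6,6,8,9.3] 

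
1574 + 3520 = 5094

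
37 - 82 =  - 45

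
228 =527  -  299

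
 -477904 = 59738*( - 8 ) 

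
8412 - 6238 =2174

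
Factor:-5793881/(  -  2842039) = 19^( - 1)*29^1 * 101^( - 1 ) * 241^1*829^1*1481^( - 1)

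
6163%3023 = 117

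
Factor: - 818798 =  - 2^1*113^1 * 3623^1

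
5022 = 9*558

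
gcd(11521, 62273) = 1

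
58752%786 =588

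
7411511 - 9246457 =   -  1834946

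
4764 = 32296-27532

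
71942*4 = 287768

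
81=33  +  48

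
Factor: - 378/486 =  - 7/9 =- 3^( - 2)*7^1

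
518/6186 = 259/3093=   0.08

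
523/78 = 523/78 = 6.71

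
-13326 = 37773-51099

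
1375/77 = 17 + 6/7 =17.86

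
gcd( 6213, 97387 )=1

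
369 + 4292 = 4661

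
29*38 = 1102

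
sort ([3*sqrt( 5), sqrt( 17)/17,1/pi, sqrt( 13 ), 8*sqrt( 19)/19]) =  [sqrt(17)/17  ,  1/pi,8 * sqrt(19)/19,sqrt( 13 ) , 3*sqrt( 5 )] 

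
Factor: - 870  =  -2^1*3^1*5^1 * 29^1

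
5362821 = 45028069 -39665248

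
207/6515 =207/6515 = 0.03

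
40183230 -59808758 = -19625528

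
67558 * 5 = 337790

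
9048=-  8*(-1131 )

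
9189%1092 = 453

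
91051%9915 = 1816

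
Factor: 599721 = 3^1*43^1*4649^1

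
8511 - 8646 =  - 135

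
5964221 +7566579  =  13530800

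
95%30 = 5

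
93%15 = 3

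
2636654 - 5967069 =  - 3330415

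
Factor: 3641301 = 3^3*157^1*859^1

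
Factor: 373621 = 373621^1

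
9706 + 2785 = 12491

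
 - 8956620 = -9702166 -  - 745546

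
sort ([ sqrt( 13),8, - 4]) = [  -  4, sqrt( 13),8 ]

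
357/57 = 119/19 = 6.26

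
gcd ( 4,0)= 4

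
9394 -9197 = 197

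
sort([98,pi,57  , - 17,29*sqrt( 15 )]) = [ - 17, pi , 57 , 98,29*  sqrt(15 )]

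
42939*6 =257634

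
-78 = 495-573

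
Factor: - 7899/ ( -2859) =953^(  -  1)*2633^1 =2633/953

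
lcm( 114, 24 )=456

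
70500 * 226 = 15933000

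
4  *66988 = 267952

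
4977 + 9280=14257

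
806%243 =77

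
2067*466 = 963222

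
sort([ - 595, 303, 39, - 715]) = [ - 715, - 595, 39, 303 ] 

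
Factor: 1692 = 2^2*3^2* 47^1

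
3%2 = 1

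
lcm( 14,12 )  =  84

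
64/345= 64/345 = 0.19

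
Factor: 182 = 2^1*7^1*13^1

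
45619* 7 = 319333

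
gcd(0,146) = 146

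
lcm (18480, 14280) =314160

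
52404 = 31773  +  20631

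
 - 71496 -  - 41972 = -29524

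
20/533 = 20/533 = 0.04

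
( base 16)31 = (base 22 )25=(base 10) 49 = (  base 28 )1L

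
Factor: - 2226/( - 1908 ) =7/6  =  2^(  -  1)*3^( - 1)*7^1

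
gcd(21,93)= 3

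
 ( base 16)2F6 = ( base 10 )758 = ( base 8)1366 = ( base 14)3c2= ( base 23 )19m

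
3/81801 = 1/27267 =0.00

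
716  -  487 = 229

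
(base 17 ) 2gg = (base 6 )4002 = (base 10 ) 866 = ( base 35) oq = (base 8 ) 1542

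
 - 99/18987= -33/6329 = -  0.01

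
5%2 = 1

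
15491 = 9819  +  5672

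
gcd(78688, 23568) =16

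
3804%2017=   1787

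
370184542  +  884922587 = 1255107129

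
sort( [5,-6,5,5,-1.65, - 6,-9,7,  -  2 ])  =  [ - 9, - 6, - 6, - 2 ,  -  1.65,5,5 , 5, 7]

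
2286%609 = 459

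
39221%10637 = 7310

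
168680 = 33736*5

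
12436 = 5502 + 6934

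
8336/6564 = 2084/1641 =1.27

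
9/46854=1/5206  =  0.00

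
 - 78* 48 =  -3744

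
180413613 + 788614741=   969028354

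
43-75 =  - 32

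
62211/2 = 31105+1/2 = 31105.50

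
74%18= 2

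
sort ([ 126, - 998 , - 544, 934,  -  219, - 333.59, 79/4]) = [ - 998,  -  544, - 333.59, - 219, 79/4, 126,  934 ] 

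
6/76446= 1/12741  =  0.00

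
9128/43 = 9128/43 = 212.28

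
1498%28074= 1498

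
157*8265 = 1297605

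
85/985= 17/197 = 0.09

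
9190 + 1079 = 10269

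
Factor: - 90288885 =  - 3^1*5^1 *1697^1*3547^1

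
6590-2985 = 3605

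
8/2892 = 2/723= 0.00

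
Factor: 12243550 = 2^1*5^2*11^1*113^1*197^1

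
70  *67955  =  4756850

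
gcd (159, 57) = 3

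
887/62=14 + 19/62= 14.31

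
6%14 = 6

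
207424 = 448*463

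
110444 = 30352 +80092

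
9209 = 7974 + 1235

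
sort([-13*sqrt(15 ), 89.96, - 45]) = [ - 13*sqrt( 15),- 45,  89.96]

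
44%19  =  6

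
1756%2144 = 1756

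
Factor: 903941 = 17^1*53173^1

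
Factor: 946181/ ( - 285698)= - 2^( - 1 )*7^ ( - 1)*19^2*2621^1 * 20407^ (-1) 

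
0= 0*34108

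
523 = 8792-8269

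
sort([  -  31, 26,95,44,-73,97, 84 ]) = [ - 73,-31,  26,44,84,95,97] 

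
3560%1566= 428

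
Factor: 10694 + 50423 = 7^1 * 8731^1=61117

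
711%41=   14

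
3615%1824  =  1791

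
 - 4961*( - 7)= 34727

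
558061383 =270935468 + 287125915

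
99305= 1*99305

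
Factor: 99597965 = 5^1*167^1 *181^1*659^1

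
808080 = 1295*624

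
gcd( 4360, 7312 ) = 8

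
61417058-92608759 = -31191701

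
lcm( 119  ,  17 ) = 119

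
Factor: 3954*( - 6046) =- 2^2*3^1*659^1*3023^1 =-23905884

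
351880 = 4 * 87970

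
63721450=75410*845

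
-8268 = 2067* ( - 4 )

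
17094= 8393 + 8701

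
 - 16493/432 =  - 16493/432 =- 38.18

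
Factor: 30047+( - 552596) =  - 3^2*58061^1 = - 522549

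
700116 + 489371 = 1189487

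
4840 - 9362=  - 4522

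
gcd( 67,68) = 1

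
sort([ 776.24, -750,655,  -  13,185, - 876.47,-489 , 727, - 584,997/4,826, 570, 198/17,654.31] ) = [  -  876.47, - 750,-584 ,-489 ,-13 , 198/17,  185,  997/4, 570, 654.31, 655,727, 776.24  ,  826]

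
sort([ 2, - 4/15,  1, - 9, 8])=[ - 9, - 4/15, 1,2,8 ] 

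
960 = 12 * 80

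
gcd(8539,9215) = 1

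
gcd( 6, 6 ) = 6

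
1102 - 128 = 974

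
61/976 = 1/16 = 0.06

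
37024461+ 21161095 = 58185556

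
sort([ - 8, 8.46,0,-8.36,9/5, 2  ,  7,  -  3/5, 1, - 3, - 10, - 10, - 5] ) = [ - 10  , - 10, - 8.36, - 8, - 5,-3, - 3/5, 0,  1, 9/5,2, 7, 8.46]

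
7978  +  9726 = 17704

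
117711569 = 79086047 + 38625522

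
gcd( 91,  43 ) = 1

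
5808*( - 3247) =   -  18858576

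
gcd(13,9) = 1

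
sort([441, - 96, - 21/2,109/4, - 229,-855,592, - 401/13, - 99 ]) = [ - 855, - 229,- 99, -96, - 401/13, - 21/2,109/4,441,592 ] 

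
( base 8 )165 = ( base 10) 117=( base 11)a7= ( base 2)1110101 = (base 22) 57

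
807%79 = 17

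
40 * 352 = 14080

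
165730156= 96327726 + 69402430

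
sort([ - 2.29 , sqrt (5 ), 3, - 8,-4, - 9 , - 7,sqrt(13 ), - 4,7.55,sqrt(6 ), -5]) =[ - 9, - 8, - 7, - 5, - 4, - 4 , - 2.29, sqrt( 5), sqrt(6 ),3,sqrt( 13 ) , 7.55]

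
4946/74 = 66 + 31/37 = 66.84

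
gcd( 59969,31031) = 91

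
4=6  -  2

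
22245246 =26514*839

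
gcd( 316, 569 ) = 1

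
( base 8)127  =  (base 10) 87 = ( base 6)223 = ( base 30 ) 2r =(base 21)43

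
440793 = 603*731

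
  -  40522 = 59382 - 99904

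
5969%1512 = 1433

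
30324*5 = 151620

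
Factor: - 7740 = - 2^2*3^2*5^1*43^1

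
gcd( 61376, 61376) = 61376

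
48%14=6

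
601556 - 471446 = 130110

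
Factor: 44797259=13^1* 3445943^1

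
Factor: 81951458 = 2^1*17^1*2410337^1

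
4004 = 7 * 572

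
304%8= 0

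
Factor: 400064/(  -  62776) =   -  2^3*47^1* 59^( - 1) = - 376/59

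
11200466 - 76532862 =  - 65332396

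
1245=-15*( - 83) 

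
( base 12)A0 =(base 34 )3I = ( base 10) 120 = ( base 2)1111000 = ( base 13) 93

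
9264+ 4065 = 13329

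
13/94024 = 13/94024 = 0.00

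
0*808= 0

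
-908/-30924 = 227/7731 = 0.03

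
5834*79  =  460886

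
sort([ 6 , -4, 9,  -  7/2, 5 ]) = [ - 4 , - 7/2, 5, 6,  9 ] 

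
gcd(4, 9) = 1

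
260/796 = 65/199 = 0.33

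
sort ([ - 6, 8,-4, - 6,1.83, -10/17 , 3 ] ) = [  -  6, - 6 ,- 4,-10/17, 1.83, 3 , 8 ]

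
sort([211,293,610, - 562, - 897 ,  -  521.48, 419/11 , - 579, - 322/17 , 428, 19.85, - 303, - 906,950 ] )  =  [-906,- 897, - 579,- 562  , - 521.48, - 303, - 322/17,19.85,419/11, 211,  293, 428,610,950 ] 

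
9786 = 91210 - 81424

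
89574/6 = 14929 = 14929.00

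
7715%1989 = 1748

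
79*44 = 3476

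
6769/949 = 7 + 126/949 = 7.13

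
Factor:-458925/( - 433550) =633/598 =2^(- 1) * 3^1*13^( - 1 )  *23^( - 1) * 211^1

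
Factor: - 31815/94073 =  - 4545/13439 = -  3^2*5^1*89^( - 1 )*101^1*151^( - 1) 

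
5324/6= 2662/3 =887.33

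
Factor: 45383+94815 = 140198  =  2^1  *  70099^1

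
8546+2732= 11278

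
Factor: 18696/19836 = 2^1 * 3^( - 1) *29^( - 1) * 41^1=   82/87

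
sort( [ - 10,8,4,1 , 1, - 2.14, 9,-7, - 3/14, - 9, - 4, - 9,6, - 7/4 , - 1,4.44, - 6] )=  [ - 10, - 9 , - 9, - 7, - 6, - 4, - 2.14, - 7/4, - 1,  -  3/14,1,1, 4, 4.44, 6,8,9]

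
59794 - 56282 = 3512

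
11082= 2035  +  9047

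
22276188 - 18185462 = 4090726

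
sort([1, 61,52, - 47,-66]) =[ - 66,-47,1  ,  52,61]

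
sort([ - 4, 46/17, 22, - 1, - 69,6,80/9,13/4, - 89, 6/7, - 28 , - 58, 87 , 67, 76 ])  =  [ - 89, - 69, - 58, - 28,-4, - 1 , 6/7, 46/17, 13/4 , 6,80/9,22,67,76, 87]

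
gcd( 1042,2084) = 1042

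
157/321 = 157/321 = 0.49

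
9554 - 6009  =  3545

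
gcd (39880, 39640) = 40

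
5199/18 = 1733/6 = 288.83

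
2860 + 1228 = 4088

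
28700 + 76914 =105614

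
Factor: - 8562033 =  - 3^2*17^1*107^1*523^1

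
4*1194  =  4776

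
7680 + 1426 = 9106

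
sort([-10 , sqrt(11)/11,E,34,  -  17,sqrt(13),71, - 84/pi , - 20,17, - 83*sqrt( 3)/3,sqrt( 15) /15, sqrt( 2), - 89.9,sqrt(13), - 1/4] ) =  [ - 89.9, - 83*sqrt( 3)/3 , - 84/pi , - 20,-17,-10, - 1/4, sqrt(15)/15,sqrt(11)/11, sqrt(2),  E,sqrt(13) , sqrt( 13),  17, 34,71 ]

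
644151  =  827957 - 183806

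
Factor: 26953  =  26953^1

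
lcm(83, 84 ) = 6972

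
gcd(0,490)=490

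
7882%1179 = 808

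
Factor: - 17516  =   - 2^2*29^1*151^1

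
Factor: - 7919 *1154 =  -2^1*577^1*7919^1 =- 9138526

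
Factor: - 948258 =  - 2^1 *3^2*139^1*379^1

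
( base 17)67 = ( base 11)9A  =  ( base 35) 34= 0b1101101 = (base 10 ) 109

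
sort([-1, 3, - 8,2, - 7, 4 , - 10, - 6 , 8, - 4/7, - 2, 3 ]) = [-10,-8, - 7 , - 6, - 2, - 1, - 4/7,2, 3,3,4, 8]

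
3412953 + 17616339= 21029292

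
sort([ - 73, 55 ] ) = [ - 73,55]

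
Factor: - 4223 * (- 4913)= 17^3*41^1 *103^1= 20747599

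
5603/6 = 5603/6=933.83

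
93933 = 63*1491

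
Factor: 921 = 3^1 * 307^1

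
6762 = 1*6762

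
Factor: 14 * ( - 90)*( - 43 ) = 2^2*3^2*5^1*7^1*43^1 = 54180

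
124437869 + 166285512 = 290723381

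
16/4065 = 16/4065 = 0.00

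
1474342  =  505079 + 969263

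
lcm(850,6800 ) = 6800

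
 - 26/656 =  - 13/328 =- 0.04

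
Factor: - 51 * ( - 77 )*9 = 35343 = 3^3  *7^1*11^1 * 17^1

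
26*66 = 1716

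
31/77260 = 31/77260 = 0.00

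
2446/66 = 37 + 2/33 = 37.06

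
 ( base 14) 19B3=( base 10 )4665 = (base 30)55F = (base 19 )cha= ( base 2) 1001000111001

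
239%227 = 12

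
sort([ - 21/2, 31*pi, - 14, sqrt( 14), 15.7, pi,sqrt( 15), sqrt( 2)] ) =[ - 14, - 21/2,  sqrt( 2),pi, sqrt(14) , sqrt (15), 15.7, 31*pi]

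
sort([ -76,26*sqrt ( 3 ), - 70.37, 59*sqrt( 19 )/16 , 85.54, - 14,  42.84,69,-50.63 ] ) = [ - 76,-70.37, -50.63, - 14,59*sqrt(19 ) /16 , 42.84 , 26 * sqrt( 3 ), 69,  85.54]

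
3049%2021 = 1028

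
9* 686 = 6174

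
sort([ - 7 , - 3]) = [ - 7, - 3]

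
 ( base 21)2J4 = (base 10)1285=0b10100000101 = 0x505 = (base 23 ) 29K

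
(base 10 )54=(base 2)110110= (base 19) 2g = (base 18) 30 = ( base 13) 42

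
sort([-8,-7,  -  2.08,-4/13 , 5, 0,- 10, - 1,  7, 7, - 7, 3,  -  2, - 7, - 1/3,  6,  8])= [ - 10,-8, - 7,-7,  -  7, - 2.08, - 2, - 1, - 1/3,  -  4/13, 0,3 , 5,6,7,7, 8 ] 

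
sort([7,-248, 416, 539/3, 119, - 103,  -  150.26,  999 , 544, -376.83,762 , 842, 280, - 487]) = [ - 487,  -  376.83,-248 , - 150.26, - 103,7,119, 539/3, 280 , 416, 544, 762,842, 999 ] 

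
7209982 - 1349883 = 5860099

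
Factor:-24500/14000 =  - 2^( - 2 )*7^1 = - 7/4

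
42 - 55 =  - 13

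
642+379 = 1021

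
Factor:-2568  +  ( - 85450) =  - 2^1*7^1 * 6287^1 = - 88018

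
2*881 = 1762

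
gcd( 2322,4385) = 1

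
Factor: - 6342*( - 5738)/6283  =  36390396/6283 =2^2*3^1*7^1*19^1 * 61^( - 1)*103^( - 1)*151^2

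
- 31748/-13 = 31748/13 = 2442.15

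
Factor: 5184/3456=3/2 = 2^( - 1 )*3^1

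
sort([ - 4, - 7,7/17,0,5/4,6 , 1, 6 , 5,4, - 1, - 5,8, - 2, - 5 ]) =[ - 7, - 5, - 5, - 4, - 2, - 1 , 0, 7/17,1, 5/4 , 4,5,6, 6,8]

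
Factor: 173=173^1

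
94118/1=94118 =94118.00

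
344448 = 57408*6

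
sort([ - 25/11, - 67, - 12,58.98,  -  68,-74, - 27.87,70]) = [ -74, - 68, - 67, - 27.87, - 12,  -  25/11,58.98,  70] 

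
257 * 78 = 20046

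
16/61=16/61   =  0.26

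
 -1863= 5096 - 6959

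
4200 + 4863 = 9063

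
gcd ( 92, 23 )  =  23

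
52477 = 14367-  - 38110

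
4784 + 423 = 5207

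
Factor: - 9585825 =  - 3^1 * 5^2*23^1 * 5557^1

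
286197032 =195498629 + 90698403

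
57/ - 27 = - 19/9 = - 2.11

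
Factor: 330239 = 7^1*13^1  *19^1* 191^1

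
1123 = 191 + 932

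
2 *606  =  1212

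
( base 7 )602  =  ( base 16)128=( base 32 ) 98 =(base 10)296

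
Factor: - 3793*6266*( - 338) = 2^2* 13^3*241^1*3793^1 = 8033225044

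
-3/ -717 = 1/239 =0.00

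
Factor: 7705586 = 2^1*7^1*277^1*1987^1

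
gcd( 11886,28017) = 849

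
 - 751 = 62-813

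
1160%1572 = 1160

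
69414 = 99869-30455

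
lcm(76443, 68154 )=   5656782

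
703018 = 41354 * 17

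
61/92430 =61/92430 = 0.00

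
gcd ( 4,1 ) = 1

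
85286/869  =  85286/869 =98.14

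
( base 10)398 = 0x18E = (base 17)167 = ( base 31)CQ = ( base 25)FN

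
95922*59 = 5659398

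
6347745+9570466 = 15918211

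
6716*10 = 67160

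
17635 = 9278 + 8357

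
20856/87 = 239 + 21/29=239.72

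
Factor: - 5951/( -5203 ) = 11^( - 1 )*43^( - 1)*541^1 = 541/473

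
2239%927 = 385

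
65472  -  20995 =44477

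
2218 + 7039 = 9257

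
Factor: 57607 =11^1*5237^1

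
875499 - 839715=35784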